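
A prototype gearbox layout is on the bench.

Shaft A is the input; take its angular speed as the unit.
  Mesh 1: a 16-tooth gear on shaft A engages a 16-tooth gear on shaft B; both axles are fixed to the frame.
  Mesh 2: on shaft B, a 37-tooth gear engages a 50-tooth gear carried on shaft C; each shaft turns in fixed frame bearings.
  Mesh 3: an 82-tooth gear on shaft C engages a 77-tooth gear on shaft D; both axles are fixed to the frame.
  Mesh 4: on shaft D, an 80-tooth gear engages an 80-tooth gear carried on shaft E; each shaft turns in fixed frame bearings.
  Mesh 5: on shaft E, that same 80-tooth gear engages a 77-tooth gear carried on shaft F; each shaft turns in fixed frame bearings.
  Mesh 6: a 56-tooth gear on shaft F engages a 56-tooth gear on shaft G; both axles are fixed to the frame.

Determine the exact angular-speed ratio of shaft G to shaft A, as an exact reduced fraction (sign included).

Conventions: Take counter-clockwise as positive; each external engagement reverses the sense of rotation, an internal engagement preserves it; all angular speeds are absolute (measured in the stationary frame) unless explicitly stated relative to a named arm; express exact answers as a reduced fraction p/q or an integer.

class = fixed-axis compound train [6 meshes; 6 ratios multiply, 6 sense flips]
mesh 1 [16T→16T]: running ratio 1, sense −
mesh 2 [37T→50T]: running ratio 37/50, sense +
mesh 3 [82T→77T]: running ratio 1517/1925, sense −
mesh 4 [80T→80T]: running ratio 1517/1925, sense +
mesh 5 [80T→77T]: running ratio 24272/29645, sense −
mesh 6 [56T→56T]: running ratio 24272/29645, sense +
ω_out/ω_in = 24272/29645

24272/29645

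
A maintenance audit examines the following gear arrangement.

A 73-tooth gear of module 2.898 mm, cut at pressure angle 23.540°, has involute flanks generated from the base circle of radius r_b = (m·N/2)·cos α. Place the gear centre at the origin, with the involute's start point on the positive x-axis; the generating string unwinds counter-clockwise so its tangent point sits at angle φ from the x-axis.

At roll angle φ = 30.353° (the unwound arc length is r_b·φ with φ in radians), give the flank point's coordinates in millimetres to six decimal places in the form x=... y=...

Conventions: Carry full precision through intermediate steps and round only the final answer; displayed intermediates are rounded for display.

recognized (one wheel, involute flank): single-mesh tooth geometry, m = 2.898, N = 73
pitch radius r_p = m·N/2 = 2.898·73/2 = 105.777000
base radius r_b = r_p·cos α = 105.777000·cos 23.540° = 96.974394
roll angle φ = 30.353° = 0.52975979 rad
x = r_b·(cos φ + φ·sin φ) = 109.642150
y = r_b·(sin φ − φ·cos φ) = 4.672349

x=109.642150 y=4.672349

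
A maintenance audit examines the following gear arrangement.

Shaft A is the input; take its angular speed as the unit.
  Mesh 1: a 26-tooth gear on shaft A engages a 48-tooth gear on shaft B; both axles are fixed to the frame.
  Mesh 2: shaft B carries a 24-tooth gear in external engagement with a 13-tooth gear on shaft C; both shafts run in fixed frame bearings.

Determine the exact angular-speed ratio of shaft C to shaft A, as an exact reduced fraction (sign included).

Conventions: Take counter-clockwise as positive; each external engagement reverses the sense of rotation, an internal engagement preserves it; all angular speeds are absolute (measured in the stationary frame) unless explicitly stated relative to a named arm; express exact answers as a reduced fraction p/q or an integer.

class = fixed-axis compound train [2 meshes; 2 ratios multiply, 2 sense flips]
mesh 1 [26T→48T]: running ratio 13/24, sense −
mesh 2 [24T→13T]: running ratio 1, sense +
ω_out/ω_in = 1

1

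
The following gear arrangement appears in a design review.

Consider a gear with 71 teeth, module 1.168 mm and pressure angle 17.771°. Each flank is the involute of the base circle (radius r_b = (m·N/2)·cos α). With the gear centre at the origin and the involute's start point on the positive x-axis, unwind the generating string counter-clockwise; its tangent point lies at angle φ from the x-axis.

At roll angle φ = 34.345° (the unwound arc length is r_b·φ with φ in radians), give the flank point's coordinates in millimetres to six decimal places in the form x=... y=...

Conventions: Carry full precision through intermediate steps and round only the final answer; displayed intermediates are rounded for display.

x=45.954831 y=2.734343

class = single-mesh tooth geometry [base-circle involute, m = 1.168, 71T]
pitch radius r_p = m·N/2 = 1.168·71/2 = 41.464000
base radius r_b = r_p·cos α = 41.464000·cos 17.771° = 39.485504
roll angle φ = 34.345° = 0.59943333 rad
x = r_b·(cos φ + φ·sin φ) = 45.954831
y = r_b·(sin φ − φ·cos φ) = 2.734343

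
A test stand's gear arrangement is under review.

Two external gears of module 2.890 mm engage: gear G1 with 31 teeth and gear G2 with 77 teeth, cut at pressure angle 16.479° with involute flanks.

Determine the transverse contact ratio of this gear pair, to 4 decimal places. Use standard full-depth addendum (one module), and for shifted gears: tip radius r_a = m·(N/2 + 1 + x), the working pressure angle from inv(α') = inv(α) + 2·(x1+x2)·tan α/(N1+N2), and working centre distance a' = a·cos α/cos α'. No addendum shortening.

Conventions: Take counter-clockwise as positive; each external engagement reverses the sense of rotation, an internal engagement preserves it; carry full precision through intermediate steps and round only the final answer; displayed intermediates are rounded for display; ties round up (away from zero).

class = single-mesh tooth geometry [involute pair 31T × 77T, m = 2.890]
base radii: r_b1 = 42.954990, r_b2 = 106.694653
tip radii: r_a1 = 47.685000, r_a2 = 114.155000
no profile shift: α' = α, a' = a
action lengths: √(r_a1²−r_b1²) = 20.705749, √(r_a2²−r_b2²) = 40.590825
base pitch p_b = π·m·cos α = 8.706263
CR = (20.705749 + 40.590825 − 156.060000·sin 16.47900°)/8.706263 = 1.955832
contact ratio ≈ 1.9558

1.9558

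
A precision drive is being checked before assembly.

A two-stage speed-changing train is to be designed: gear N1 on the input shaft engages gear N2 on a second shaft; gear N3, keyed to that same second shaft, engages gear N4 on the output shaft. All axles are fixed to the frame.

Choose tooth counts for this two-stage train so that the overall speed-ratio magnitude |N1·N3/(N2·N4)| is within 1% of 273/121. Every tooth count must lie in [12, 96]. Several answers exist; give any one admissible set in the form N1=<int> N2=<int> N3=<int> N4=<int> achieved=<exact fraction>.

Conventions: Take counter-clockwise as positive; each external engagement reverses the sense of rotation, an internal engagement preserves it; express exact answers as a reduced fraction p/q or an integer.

N1=12 N2=22 N3=91 N4=22 achieved=273/121

topology: fixed-axis compound train — 2 stages, target 273/121
target = 273/121 in lowest terms: an exact hit needs N1·N3 = k·273 and N2·N4 = k·121 for one integer k, every count in [12, 96]; additionally prefer no 1:1 stage (N1 ≠ N2, N3 ≠ N4)
k = 1…3: no 1:1-free in-range split of k·273 and k·121 into factor pairs; take k = 4
k = 4: N1·N3 = 1092 = 12·91, N2·N4 = 484 = 22·22
achieved = 12·91/(22·22) = 273/121; |achieved − target| = 0 ≤ 273/12100 ✓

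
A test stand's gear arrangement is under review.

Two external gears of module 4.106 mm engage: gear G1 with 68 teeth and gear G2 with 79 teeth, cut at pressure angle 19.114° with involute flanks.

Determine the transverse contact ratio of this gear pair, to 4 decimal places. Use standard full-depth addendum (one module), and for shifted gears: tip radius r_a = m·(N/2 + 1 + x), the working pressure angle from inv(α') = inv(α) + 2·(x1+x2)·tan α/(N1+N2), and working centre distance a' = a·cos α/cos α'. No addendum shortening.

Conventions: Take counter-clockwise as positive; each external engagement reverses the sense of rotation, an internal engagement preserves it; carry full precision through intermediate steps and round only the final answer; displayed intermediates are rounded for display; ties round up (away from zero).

single-mesh involute tooth geometry (68T engaging 79T at module 4.106)
base radii: r_b1 = 131.907482, r_b2 = 153.245457
tip radii: r_a1 = 143.710000, r_a2 = 166.293000
no profile shift: α' = α, a' = a
action lengths: √(r_a1²−r_b1²) = 57.034904, √(r_a2²−r_b2²) = 64.569279
base pitch p_b = π·m·cos α = 12.188223
CR = (57.034904 + 64.569279 − 301.791000·sin 19.11400°)/12.188223 = 1.869271
contact ratio ≈ 1.8693

1.8693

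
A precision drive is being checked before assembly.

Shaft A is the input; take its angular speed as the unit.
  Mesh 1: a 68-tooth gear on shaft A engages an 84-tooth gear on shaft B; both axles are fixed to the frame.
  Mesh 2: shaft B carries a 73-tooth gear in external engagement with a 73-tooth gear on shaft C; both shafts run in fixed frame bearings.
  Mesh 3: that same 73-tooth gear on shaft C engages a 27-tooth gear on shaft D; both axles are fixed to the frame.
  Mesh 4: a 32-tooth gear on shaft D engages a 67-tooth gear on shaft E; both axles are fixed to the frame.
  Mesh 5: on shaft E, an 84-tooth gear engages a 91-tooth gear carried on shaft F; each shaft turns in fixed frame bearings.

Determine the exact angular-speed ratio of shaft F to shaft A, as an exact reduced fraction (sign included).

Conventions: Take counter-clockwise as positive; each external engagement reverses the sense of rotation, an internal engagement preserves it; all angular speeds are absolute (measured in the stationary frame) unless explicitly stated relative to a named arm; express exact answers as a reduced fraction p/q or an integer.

class = fixed-axis compound train [5 meshes; 5 ratios multiply, 5 sense flips]
mesh 1 [68T→84T]: running ratio 17/21, sense −
mesh 2 [73T→73T]: running ratio 17/21, sense +
mesh 3 [73T→27T]: running ratio 1241/567, sense −
mesh 4 [32T→67T]: running ratio 39712/37989, sense +
mesh 5 [84T→91T]: running ratio 158848/164619, sense −
ω_out/ω_in = -158848/164619

-158848/164619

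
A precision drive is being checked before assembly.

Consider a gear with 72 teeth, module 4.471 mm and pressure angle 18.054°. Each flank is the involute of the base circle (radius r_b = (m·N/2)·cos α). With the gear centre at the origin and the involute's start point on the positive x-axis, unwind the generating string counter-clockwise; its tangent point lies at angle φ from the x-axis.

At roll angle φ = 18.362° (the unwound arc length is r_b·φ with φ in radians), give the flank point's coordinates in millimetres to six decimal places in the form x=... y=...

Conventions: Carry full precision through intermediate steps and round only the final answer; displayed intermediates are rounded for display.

x=160.689272 y=1.661820

recognized (one wheel, involute flank): single-mesh tooth geometry, m = 4.471, N = 72
pitch radius r_p = m·N/2 = 4.471·72/2 = 160.956000
base radius r_b = r_p·cos α = 160.956000·cos 18.054° = 153.031308
roll angle φ = 18.362° = 0.32047736 rad
x = r_b·(cos φ + φ·sin φ) = 160.689272
y = r_b·(sin φ − φ·cos φ) = 1.661820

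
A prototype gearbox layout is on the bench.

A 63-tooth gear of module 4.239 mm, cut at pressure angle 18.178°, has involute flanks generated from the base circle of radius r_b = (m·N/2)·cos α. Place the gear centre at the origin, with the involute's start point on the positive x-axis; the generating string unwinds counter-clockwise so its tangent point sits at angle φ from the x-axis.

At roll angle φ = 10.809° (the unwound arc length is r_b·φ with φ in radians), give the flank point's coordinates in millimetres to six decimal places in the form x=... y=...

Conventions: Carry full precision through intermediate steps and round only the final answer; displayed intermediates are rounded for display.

x=129.101840 y=0.282918

recognized (one wheel, involute flank): single-mesh tooth geometry, m = 4.239, N = 63
pitch radius r_p = m·N/2 = 4.239·63/2 = 133.528500
base radius r_b = r_p·cos α = 133.528500·cos 18.178° = 126.864348
roll angle φ = 10.809° = 0.18865264 rad
x = r_b·(cos φ + φ·sin φ) = 129.101840
y = r_b·(sin φ − φ·cos φ) = 0.282918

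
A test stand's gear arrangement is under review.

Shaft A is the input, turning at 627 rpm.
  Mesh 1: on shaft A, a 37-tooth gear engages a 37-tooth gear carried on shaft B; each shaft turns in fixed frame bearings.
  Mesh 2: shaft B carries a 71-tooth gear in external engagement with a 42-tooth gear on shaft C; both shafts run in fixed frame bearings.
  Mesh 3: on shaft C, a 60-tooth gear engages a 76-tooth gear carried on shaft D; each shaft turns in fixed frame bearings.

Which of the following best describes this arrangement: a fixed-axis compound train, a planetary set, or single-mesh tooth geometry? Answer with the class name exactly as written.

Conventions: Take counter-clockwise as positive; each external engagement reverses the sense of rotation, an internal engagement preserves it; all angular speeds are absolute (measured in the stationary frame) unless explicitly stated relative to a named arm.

fixed-axis compound train

topology: fixed-axis compound train — 3 meshes, A→D
classification: fixed-axis compound train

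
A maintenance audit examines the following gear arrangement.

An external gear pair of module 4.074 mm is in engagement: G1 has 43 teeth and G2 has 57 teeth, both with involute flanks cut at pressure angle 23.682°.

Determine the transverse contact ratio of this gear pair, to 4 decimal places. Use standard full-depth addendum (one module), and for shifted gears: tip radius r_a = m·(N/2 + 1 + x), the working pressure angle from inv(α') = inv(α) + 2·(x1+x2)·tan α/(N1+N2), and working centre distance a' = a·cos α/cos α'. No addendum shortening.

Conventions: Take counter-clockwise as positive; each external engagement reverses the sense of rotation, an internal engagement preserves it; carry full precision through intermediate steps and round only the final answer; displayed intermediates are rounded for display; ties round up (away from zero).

1.5834

recognized (one external pair, fixed centres): single-mesh tooth geometry, m = 4.074, N1 = 43, N2 = 57
base radii: r_b1 = 80.214859, r_b2 = 106.331325
tip radii: r_a1 = 91.665000, r_a2 = 120.183000
no profile shift: α' = α, a' = a
action lengths: √(r_a1²−r_b1²) = 44.362694, √(r_a2²−r_b2²) = 56.014310
base pitch p_b = π·m·cos α = 11.721042
CR = (44.362694 + 56.014310 − 203.700000·sin 23.68200°)/11.721042 = 1.583378
contact ratio ≈ 1.5834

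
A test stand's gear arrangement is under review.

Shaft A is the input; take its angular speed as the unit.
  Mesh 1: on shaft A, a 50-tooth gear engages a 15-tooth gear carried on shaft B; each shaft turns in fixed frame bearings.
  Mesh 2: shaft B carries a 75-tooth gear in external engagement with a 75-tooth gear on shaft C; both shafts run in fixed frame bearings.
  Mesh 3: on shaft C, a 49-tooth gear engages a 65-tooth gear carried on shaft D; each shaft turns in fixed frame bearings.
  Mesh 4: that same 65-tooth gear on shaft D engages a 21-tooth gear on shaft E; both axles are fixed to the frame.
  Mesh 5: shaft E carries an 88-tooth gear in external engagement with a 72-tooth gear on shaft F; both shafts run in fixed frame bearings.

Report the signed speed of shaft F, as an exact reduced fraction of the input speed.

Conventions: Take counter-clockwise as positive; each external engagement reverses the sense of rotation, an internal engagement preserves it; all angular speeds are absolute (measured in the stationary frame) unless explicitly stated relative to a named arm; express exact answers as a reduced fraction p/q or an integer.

5-mesh fixed-axis compound train (all bearings frame-fixed)
mesh 1 [50T→15T]: |ω|/ω_in = 1×50/15 = 10/3, sense flips to −
mesh 2 [75T→75T]: |ω|/ω_in = (10/3)×75/75 = 10/3, sense flips to +
mesh 3 [49T→65T]: |ω|/ω_in = (10/3)×49/65 = 98/39, sense flips to −
mesh 4 [65T→21T]: |ω|/ω_in = (98/39)×65/21 = 70/9, sense flips to +
mesh 5 [88T→72T]: |ω|/ω_in = (70/9)×88/72 = 770/81, sense flips to −
signed output speed (× input speed) = -770/81

-770/81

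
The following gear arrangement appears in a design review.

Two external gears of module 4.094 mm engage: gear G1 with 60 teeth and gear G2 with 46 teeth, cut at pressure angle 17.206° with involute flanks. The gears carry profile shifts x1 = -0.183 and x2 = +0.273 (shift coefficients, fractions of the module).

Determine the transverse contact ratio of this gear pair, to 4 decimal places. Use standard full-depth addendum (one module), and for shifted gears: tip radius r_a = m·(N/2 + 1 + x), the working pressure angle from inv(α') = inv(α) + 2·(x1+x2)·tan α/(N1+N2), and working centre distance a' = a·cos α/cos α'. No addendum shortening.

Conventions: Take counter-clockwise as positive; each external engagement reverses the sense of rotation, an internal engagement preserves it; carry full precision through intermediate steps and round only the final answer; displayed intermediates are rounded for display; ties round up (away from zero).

single-mesh involute tooth geometry (60T engaging 46T at module 4.094)
base radii: r_b1 = 117.323484, r_b2 = 89.948005
tip radii: r_a1 = 126.164798, r_a2 = 99.373662
inv(α') = inv(17.206°) + 2·(-0.183+0.273)·tan α/(60+46) = 0.00989097  ⇒  α' = 17.51428°
a' = a·cos α / cos α' = 216.9820·cos 17.206°/cos 17.51428° = 217.347278
action lengths: √(r_a1²−r_b1²) = 46.397804, √(r_a2²−r_b2²) = 42.243119
base pitch p_b = π·m·cos α = 12.286087
CR = (46.397804 + 42.243119 − 217.347278·sin 17.51428°)/12.286087 = 1.890894
contact ratio ≈ 1.8909

1.8909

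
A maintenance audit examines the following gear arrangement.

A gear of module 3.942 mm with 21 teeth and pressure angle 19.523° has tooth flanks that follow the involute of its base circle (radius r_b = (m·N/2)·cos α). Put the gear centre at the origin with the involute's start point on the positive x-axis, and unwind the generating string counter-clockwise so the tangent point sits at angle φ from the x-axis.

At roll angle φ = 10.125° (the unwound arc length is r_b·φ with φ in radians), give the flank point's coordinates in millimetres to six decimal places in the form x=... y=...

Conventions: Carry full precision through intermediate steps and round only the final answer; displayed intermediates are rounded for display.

x=39.615701 y=0.071537

class = single-mesh tooth geometry [base-circle involute, m = 3.942, 21T]
pitch radius r_p = m·N/2 = 3.942·21/2 = 41.391000
base radius r_b = r_p·cos α = 41.391000·cos 19.523° = 39.011324
roll angle φ = 10.125° = 0.17671459 rad
x = r_b·(cos φ + φ·sin φ) = 39.615701
y = r_b·(sin φ − φ·cos φ) = 0.071537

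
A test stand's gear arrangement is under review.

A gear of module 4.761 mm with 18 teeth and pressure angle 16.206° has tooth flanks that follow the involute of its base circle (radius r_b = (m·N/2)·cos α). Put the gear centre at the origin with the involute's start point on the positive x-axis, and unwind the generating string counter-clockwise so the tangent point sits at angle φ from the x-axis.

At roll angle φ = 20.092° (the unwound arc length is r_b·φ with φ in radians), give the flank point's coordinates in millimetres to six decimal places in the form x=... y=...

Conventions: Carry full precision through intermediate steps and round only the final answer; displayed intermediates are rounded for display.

recognized (one wheel, involute flank): single-mesh tooth geometry, m = 4.761, N = 18
pitch radius r_p = m·N/2 = 4.761·18/2 = 42.849000
base radius r_b = r_p·cos α = 42.849000·cos 16.206° = 41.146372
roll angle φ = 20.092° = 0.35067155 rad
x = r_b·(cos φ + φ·sin φ) = 43.599022
y = r_b·(sin φ − φ·cos φ) = 0.584201

x=43.599022 y=0.584201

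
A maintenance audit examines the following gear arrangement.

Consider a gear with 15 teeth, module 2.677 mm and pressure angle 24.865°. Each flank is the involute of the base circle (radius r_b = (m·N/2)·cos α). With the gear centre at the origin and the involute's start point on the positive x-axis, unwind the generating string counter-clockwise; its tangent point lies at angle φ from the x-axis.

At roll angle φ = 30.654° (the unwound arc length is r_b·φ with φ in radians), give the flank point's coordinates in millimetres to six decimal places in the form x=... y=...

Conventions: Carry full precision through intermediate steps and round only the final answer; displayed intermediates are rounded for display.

x=20.639832 y=0.903547

single-mesh involute tooth geometry (15T wheel at module 2.677)
pitch radius r_p = m·N/2 = 2.677·15/2 = 20.077500
base radius r_b = r_p·cos α = 20.077500·cos 24.865° = 18.216337
roll angle φ = 30.654° = 0.53501323 rad
x = r_b·(cos φ + φ·sin φ) = 20.639832
y = r_b·(sin φ − φ·cos φ) = 0.903547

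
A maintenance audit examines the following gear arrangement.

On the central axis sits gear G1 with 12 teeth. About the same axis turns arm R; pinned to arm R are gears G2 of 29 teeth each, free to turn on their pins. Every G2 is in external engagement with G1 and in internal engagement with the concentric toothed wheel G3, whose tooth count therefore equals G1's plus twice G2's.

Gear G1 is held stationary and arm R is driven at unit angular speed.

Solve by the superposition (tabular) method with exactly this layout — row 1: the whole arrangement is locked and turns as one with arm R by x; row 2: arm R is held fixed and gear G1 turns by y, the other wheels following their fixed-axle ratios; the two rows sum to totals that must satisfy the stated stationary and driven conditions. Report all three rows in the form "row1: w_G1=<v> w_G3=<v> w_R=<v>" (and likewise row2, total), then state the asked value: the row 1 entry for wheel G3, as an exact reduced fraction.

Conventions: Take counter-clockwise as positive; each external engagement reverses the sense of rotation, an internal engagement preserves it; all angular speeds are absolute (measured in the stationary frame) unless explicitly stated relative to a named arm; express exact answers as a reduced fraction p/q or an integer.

row1: w_G1=1 w_G3=1 w_R=1
row2: w_G1=-1 w_G3=6/35 w_R=0
total: w_G1=0 w_G3=41/35 w_R=1
asked value: 1

recognized (axles ride arm R): planetary set, 12/29/70 teeth
row 1 (train locked, turned with arm): all members turn x
row 2 — arm fixed, fixed-axis ratios: sun y, ring −(12/70)·y, arm 0
boundary: total ω_sun = x + y = 0 and total ω_arm = x = 1  ⇒  y = -1, x = 1
row 2 ring = −(12/70)·(-1) = 6/35
totals (row 1 + row 2): sun 1 + (-1) = 0, ring 1 + 6/35 = 41/35, arm 1 + 0 = 1
asked cell (row1, ring) = 1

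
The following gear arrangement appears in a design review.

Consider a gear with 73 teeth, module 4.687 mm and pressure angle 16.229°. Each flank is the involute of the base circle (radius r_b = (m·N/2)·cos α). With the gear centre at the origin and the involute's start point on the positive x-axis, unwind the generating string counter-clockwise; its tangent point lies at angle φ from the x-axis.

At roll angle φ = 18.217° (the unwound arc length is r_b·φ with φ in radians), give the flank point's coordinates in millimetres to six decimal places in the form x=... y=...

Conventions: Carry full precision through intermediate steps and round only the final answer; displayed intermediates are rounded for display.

x=172.352348 y=1.742099

topology: single-mesh involute geometry — m = 4.687, N = 73
pitch radius r_p = m·N/2 = 4.687·73/2 = 171.075500
base radius r_b = r_p·cos α = 171.075500·cos 16.229° = 164.258544
roll angle φ = 18.217° = 0.31794663 rad
x = r_b·(cos φ + φ·sin φ) = 172.352348
y = r_b·(sin φ − φ·cos φ) = 1.742099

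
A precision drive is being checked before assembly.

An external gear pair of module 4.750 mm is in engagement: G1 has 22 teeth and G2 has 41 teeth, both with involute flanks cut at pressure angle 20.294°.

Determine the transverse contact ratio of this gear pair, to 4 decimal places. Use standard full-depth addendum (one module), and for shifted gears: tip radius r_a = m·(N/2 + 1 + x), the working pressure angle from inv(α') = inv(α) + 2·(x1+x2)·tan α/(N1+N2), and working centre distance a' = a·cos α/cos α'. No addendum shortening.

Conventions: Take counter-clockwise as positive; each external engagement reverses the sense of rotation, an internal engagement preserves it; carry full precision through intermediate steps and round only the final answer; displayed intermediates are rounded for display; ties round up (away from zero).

topology: single-mesh involute geometry — m = 4.750, 22T/41T pair
base radii: r_b1 = 49.006595, r_b2 = 91.330472
tip radii: r_a1 = 57.000000, r_a2 = 102.125000
no profile shift: α' = α, a' = a
action lengths: √(r_a1²−r_b1²) = 29.109340, √(r_a2²−r_b2²) = 45.697489
base pitch p_b = π·m·cos α = 13.996251
CR = (29.109340 + 45.697489 − 149.625000·sin 20.29400°)/13.996251 = 1.636958
contact ratio ≈ 1.6370

1.6370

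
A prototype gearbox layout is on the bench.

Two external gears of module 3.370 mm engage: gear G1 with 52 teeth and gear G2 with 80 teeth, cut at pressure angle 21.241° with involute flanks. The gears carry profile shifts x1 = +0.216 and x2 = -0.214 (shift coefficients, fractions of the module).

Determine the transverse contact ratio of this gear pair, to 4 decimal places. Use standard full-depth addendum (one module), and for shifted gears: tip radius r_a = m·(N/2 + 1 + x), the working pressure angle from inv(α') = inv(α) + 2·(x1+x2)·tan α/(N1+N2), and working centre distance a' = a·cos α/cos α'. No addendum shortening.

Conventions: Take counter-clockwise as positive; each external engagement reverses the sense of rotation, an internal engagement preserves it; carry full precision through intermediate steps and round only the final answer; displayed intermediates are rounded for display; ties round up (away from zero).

1.7104

recognized (one external pair, fixed centres): single-mesh tooth geometry, m = 3.370, N1 = 52, N2 = 80
base radii: r_b1 = 81.667517, r_b2 = 125.642334
tip radii: r_a1 = 91.717920, r_a2 = 137.448820
inv(α') = inv(21.241°) + 2·(+0.216-0.214)·tan α/(52+80) = 0.01798430  ⇒  α' = 21.24547°
a' = a·cos α / cos α' = 222.4200·cos 21.241°/cos 21.24547° = 222.426739
action lengths: √(r_a1²−r_b1²) = 41.744383, √(r_a2²−r_b2²) = 55.733133
base pitch p_b = π·m·cos α = 9.867926
CR = (41.744383 + 55.733133 − 222.426739·sin 21.24547°)/9.867926 = 1.710391
contact ratio ≈ 1.7104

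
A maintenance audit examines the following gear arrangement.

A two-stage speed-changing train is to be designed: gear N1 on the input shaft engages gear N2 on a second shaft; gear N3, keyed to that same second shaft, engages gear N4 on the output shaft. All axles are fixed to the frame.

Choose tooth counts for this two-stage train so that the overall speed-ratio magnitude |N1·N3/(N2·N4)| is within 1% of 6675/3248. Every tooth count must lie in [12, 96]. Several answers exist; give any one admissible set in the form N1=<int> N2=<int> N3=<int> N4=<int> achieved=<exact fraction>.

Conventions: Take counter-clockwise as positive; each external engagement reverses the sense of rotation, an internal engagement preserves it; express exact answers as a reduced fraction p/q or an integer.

N1=75 N2=56 N3=89 N4=58 achieved=6675/3248

2-stage fixed-axis compound train for ratio 6675/3248
target = 6675/3248 in lowest terms: an exact hit needs N1·N3 = k·6675 and N2·N4 = k·3248 for one integer k, every count in [12, 96]; additionally prefer no 1:1 stage (N1 ≠ N2, N3 ≠ N4)
k = 1: N1·N3 = 6675 = 75·89, N2·N4 = 3248 = 56·58
achieved = 75·89/(56·58) = 6675/3248; |achieved − target| = 0 ≤ 267/12992 ✓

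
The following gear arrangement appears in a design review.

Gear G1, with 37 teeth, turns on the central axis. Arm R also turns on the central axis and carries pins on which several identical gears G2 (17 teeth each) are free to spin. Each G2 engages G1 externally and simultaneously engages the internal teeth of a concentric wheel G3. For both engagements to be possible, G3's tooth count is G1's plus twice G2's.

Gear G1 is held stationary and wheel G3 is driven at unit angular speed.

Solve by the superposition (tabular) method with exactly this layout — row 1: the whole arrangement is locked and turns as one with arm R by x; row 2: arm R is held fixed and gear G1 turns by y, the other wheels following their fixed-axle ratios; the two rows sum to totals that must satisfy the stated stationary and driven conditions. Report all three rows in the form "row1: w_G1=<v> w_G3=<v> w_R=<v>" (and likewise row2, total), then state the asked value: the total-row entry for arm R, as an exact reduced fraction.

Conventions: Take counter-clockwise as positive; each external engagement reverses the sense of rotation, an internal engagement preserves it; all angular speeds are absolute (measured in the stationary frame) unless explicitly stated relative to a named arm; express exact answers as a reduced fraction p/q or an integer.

topology: planetary set — G1 37T / G2 17T / G3 71T, arm = carrier (Willis)
row 1 (train locked, turned with arm): all members turn x
row 2 — arm fixed, fixed-axis ratios: sun y, ring −(37/71)·y, arm 0
boundary: total ω_sun = x + y = 0 and total ω_ring = x − (37/71)·y = 1  ⇒  y = -71/108, x = 71/108
row 2 ring = −(37/71)·(-71/108) = 37/108
totals (row 1 + row 2): sun 71/108 + (-71/108) = 0, ring 71/108 + 37/108 = 1, arm 71/108 + 0 = 71/108
asked cell (total, arm) = 71/108

row1: w_G1=71/108 w_G3=71/108 w_R=71/108
row2: w_G1=-71/108 w_G3=37/108 w_R=0
total: w_G1=0 w_G3=1 w_R=71/108
asked value: 71/108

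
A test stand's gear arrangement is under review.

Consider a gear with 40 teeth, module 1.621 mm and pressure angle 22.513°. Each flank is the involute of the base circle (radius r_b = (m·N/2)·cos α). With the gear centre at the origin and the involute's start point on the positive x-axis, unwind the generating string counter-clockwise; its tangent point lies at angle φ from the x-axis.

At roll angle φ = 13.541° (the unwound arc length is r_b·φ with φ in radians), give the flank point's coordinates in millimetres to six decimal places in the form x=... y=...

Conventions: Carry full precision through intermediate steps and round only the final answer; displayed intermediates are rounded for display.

x=30.774115 y=0.131046

single-mesh involute tooth geometry (40T wheel at module 1.621)
pitch radius r_p = m·N/2 = 1.621·40/2 = 32.420000
base radius r_b = r_p·cos α = 32.420000·cos 22.513° = 29.949359
roll angle φ = 13.541° = 0.23633503 rad
x = r_b·(cos φ + φ·sin φ) = 30.774115
y = r_b·(sin φ − φ·cos φ) = 0.131046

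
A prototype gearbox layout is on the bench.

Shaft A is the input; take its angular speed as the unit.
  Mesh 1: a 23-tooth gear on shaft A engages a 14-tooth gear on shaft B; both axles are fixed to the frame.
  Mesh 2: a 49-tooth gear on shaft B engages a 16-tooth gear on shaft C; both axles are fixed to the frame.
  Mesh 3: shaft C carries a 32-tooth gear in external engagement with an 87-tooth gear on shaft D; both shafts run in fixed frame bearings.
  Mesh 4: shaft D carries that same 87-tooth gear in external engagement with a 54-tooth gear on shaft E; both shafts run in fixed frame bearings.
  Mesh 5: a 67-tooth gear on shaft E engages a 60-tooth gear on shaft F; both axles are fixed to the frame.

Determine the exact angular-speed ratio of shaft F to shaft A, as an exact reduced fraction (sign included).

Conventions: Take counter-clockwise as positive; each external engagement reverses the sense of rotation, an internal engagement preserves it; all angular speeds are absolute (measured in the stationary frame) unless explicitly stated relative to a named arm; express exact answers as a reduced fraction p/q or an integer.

-10787/3240

class = fixed-axis compound train [5 meshes; 5 ratios multiply, 5 sense flips]
mesh 1 [23T→14T]: running ratio 23/14, sense −
mesh 2 [49T→16T]: running ratio 161/32, sense +
mesh 3 [32T→87T]: running ratio 161/87, sense −
mesh 4 [87T→54T]: running ratio 161/54, sense +
mesh 5 [67T→60T]: running ratio 10787/3240, sense −
ω_out/ω_in = -10787/3240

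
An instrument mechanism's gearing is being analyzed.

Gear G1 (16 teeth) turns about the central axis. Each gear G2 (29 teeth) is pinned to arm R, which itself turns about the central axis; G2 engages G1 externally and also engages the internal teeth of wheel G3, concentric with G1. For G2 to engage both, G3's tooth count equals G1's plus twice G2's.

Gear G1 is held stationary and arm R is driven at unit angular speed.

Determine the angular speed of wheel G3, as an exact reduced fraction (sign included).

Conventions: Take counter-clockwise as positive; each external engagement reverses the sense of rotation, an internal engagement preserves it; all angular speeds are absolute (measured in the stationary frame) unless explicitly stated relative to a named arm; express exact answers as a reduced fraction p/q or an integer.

topology: planetary set — G1 16T / G2 29T / G3 74T, arm = carrier (Willis)
ring teeth: 16 + 2·29 = 74
16(ω_sun−ω_arm) = −74(ω_ring−ω_arm),  ω_sun = 0, ω_arm = 1
ω_ring = 1 − (16/74)(0−1) = 45/37
exact speed ratio = 45/37

45/37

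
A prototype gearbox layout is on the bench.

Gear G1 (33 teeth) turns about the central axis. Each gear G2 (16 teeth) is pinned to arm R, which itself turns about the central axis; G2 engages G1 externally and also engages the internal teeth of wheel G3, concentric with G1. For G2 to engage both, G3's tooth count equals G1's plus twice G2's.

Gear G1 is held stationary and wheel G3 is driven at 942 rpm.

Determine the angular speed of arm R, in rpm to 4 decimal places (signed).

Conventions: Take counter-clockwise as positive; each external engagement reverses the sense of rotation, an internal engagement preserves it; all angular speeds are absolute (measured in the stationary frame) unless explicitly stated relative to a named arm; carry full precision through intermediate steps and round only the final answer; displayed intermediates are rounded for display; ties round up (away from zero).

recognized (axles ride arm R): planetary set, 33/16/65 teeth
normalise by the input: solve with ω_ring = 1, then scale by 942 rpm
ring teeth: 33 + 2·16 = 65
33(ω_sun−ω_arm) = −65(ω_ring−ω_arm),  ω_sun = 0, ω_ring = 1
33(0−ω_arm) = −65(1−ω_arm)  ⇒  98·ω_arm = 65  ⇒  ω_arm = 65/98
scale: ω_arm = 65/98 × 942 rpm = +624.7959 rpm

+624.7959 rpm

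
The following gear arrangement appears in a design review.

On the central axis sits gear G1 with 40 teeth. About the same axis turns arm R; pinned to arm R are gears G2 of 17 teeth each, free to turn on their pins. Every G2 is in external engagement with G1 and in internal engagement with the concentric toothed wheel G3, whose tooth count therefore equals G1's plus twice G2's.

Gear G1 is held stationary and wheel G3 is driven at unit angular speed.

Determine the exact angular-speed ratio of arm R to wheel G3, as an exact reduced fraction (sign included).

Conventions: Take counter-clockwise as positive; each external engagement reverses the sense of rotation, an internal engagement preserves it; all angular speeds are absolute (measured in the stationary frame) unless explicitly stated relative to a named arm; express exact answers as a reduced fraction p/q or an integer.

class = planetary set [G3 = 40+2·17 = 74; Willis about the carrier]
ring teeth: 40 + 2·17 = 74
40(ω_sun−ω_arm) = −74(ω_ring−ω_arm),  ω_sun = 0, ω_ring = 1
40(0−ω_arm) = −74(1−ω_arm)  ⇒  114·ω_arm = 74  ⇒  ω_arm = 37/57
ω_out/ω_in = 37/57

37/57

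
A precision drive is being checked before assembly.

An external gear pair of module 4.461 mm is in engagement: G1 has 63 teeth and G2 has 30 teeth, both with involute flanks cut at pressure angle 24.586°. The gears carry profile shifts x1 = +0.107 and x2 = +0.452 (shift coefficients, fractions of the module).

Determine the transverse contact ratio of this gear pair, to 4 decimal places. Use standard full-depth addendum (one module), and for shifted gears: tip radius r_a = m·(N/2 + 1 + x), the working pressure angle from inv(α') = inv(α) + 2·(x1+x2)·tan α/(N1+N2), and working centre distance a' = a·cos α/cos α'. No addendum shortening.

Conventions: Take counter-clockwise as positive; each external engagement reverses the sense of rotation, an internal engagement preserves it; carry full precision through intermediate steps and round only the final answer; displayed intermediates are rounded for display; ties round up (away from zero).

1.4555

class = single-mesh tooth geometry [involute pair 63T × 30T, m = 4.461]
base radii: r_b1 = 127.781511, r_b2 = 60.848339
tip radii: r_a1 = 145.459827, r_a2 = 73.392372
inv(α') = inv(24.586°) + 2·(+0.107+0.452)·tan α/(63+30) = 0.03393389  ⇒  α' = 25.99685°
a' = a·cos α / cos α' = 207.4365·cos 24.586°/cos 25.99685° = 209.864302
action lengths: √(r_a1²−r_b1²) = 69.501414, √(r_a2²−r_b2²) = 41.035594
base pitch p_b = π·m·cos α = 12.744046
CR = (69.501414 + 41.035594 − 209.864302·sin 25.99685°)/12.744046 = 1.455498
contact ratio ≈ 1.4555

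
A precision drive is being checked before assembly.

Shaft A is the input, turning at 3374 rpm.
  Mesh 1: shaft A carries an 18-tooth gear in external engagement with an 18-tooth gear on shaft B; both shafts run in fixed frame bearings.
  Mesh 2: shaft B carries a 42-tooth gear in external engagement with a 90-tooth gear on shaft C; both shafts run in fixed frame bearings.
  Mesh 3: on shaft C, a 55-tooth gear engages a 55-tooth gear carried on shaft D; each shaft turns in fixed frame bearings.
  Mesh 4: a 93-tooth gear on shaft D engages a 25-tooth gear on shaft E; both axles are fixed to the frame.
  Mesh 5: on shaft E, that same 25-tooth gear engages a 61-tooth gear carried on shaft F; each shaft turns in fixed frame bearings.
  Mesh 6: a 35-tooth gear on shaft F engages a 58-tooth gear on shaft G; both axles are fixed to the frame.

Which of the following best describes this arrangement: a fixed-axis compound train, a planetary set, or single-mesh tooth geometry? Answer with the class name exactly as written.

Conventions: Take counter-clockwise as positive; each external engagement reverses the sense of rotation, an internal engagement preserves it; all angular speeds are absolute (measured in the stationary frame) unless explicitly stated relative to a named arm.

recognized (7 fixed axles, 6 meshes): fixed-axis compound train
classification: fixed-axis compound train

fixed-axis compound train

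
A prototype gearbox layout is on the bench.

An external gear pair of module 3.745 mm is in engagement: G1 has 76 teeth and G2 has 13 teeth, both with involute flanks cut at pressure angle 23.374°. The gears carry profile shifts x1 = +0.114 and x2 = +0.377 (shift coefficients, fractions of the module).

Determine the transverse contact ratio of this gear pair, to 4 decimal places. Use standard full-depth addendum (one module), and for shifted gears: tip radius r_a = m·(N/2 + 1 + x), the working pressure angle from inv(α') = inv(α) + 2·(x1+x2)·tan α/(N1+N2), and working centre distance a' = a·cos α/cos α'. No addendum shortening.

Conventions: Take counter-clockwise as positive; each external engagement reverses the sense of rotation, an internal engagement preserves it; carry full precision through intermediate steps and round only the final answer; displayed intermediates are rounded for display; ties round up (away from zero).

topology: single-mesh involute geometry — m = 3.745, 76T/13T pair
base radii: r_b1 = 130.631294, r_b2 = 22.344827
tip radii: r_a1 = 146.481930, r_a2 = 29.499365
inv(α') = inv(23.374°) + 2·(+0.114+0.377)·tan α/(76+13) = 0.02901549  ⇒  α' = 24.74411°
a' = a·cos α / cos α' = 166.6525·cos 23.374°/cos 24.74411° = 168.441366
action lengths: √(r_a1²−r_b1²) = 66.275340, √(r_a2²−r_b2²) = 19.259316
base pitch p_b = π·m·cos α = 10.799745
CR = (66.275340 + 19.259316 − 168.441366·sin 24.74411°)/10.799745 = 1.391769
contact ratio ≈ 1.3918

1.3918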